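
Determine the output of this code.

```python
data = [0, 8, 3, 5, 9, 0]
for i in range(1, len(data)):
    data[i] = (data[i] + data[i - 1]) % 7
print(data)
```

[0, 1, 4, 2, 4, 4]

i=1: data[1] = (8+0)%7 = 1 → [0, 1, 3, 5, 9, 0]
i=2: data[2] = (3+1)%7 = 4 → [0, 1, 4, 5, 9, 0]
i=3: data[3] = (5+4)%7 = 2 → [0, 1, 4, 2, 9, 0]
i=4: data[4] = (9+2)%7 = 4 → [0, 1, 4, 2, 4, 0]
i=5: data[5] = (0+4)%7 = 4 → [0, 1, 4, 2, 4, 4]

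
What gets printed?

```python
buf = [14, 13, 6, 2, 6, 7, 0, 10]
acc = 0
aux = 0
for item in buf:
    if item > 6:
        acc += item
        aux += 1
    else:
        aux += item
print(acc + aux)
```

item=14: >6, acc = 0+14 = 14; aux=1
item=13: >6, acc = 14+13 = 27; aux=2
item=6: not >6; aux=8
item=2: not >6; aux=10
item=6: not >6; aux=16
item=7: >6, acc = 27+7 = 34; aux=17
item=0: not >6; aux=17
item=10: >6, acc = 34+10 = 44; aux=18
acc+aux = 44+18 = 62

62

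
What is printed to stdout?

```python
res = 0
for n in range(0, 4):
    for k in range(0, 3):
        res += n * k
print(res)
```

n=0,k=0: res = 0+0 = 0
n=0,k=1: res = 0+0 = 0
n=0,k=2: res = 0+0 = 0
n=1,k=0: res = 0+0 = 0
n=1,k=1: res = 0+1 = 1
n=1,k=2: res = 1+2 = 3
n=2,k=0: res = 3+0 = 3
n=2,k=1: res = 3+2 = 5
n=2,k=2: res = 5+4 = 9
n=3,k=0: res = 9+0 = 9
n=3,k=1: res = 9+3 = 12
n=3,k=2: res = 12+6 = 18

18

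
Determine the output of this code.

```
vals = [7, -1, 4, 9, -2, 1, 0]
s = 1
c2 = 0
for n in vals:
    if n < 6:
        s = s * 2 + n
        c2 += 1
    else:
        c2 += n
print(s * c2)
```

n=7: not <6; c2=7
n=-1: <6, s = 1*2+(-1) = 1; c2=8
n=4: <6, s = 1*2+4 = 6; c2=9
n=9: not <6; c2=18
n=-2: <6, s = 6*2+(-2) = 10; c2=19
n=1: <6, s = 10*2+1 = 21; c2=20
n=0: <6, s = 21*2+0 = 42; c2=21
s*c2 = 42*21 = 882

882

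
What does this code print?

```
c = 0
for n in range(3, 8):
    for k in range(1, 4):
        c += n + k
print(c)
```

105

n=3,k=1: c = 0+4 = 4
n=3,k=2: c = 4+5 = 9
n=3,k=3: c = 9+6 = 15
n=4,k=1: c = 15+5 = 20
n=4,k=2: c = 20+6 = 26
n=4,k=3: c = 26+7 = 33
n=5,k=1: c = 33+6 = 39
n=5,k=2: c = 39+7 = 46
n=5,k=3: c = 46+8 = 54
n=6,k=1: c = 54+7 = 61
n=6,k=2: c = 61+8 = 69
n=6,k=3: c = 69+9 = 78
n=7,k=1: c = 78+8 = 86
n=7,k=2: c = 86+9 = 95
n=7,k=3: c = 95+10 = 105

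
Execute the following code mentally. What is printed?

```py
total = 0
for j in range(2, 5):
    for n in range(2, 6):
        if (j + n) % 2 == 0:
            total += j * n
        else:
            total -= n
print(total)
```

j=2,n=2: even sum, total = 0+4 = 4
j=2,n=3: odd sum, total = 4-3 = 1
j=2,n=4: even sum, total = 1+8 = 9
j=2,n=5: odd sum, total = 9-5 = 4
j=3,n=2: odd sum, total = 4-2 = 2
j=3,n=3: even sum, total = 2+9 = 11
j=3,n=4: odd sum, total = 11-4 = 7
j=3,n=5: even sum, total = 7+15 = 22
j=4,n=2: even sum, total = 22+8 = 30
j=4,n=3: odd sum, total = 30-3 = 27
j=4,n=4: even sum, total = 27+16 = 43
j=4,n=5: odd sum, total = 43-5 = 38

38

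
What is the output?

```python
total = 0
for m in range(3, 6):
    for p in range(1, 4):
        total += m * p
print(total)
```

m=3,p=1: total = 0+3 = 3
m=3,p=2: total = 3+6 = 9
m=3,p=3: total = 9+9 = 18
m=4,p=1: total = 18+4 = 22
m=4,p=2: total = 22+8 = 30
m=4,p=3: total = 30+12 = 42
m=5,p=1: total = 42+5 = 47
m=5,p=2: total = 47+10 = 57
m=5,p=3: total = 57+15 = 72

72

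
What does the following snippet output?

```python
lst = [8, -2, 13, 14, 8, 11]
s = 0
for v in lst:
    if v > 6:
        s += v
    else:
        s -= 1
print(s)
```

53

v=8: >6, s = 0+8 = 8
v=-2: not >6, s = 8-1 = 7
v=13: >6, s = 7+13 = 20
v=14: >6, s = 20+14 = 34
v=8: >6, s = 34+8 = 42
v=11: >6, s = 42+11 = 53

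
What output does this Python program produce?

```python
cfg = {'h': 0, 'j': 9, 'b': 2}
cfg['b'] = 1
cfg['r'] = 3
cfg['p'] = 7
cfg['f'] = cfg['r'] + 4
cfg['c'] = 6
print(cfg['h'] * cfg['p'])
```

cfg['b'] = 1 → {'h': 0, 'j': 9, 'b': 1}
cfg['r'] = 3 → {'h': 0, 'j': 9, 'b': 1, 'r': 3}
cfg['p'] = 7 → {'h': 0, 'j': 9, 'b': 1, 'r': 3, 'p': 7}
cfg['f'] = cfg['r']+4 = 7 → {'h': 0, 'j': 9, 'b': 1, 'r': 3, 'p': 7, 'f': 7}
cfg['c'] = 6 → {'h': 0, 'j': 9, 'b': 1, 'r': 3, 'p': 7, 'f': 7, 'c': 6}
cfg['h']*cfg['p'] = 0*7 = 0

0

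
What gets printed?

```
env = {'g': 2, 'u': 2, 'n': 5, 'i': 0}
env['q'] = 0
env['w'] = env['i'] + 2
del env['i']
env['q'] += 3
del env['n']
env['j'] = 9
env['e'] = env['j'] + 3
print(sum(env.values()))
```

env['q'] = 0 → {'g': 2, 'u': 2, 'n': 5, 'i': 0, 'q': 0}
env['w'] = env['i']+2 = 2 → {'g': 2, 'u': 2, 'n': 5, 'i': 0, 'q': 0, 'w': 2}
del 'i' → {'g': 2, 'u': 2, 'n': 5, 'q': 0, 'w': 2}
env['q'] = 0+3 = 3 → {'g': 2, 'u': 2, 'n': 5, 'q': 3, 'w': 2}
del 'n' → {'g': 2, 'u': 2, 'q': 3, 'w': 2}
env['j'] = 9 → {'g': 2, 'u': 2, 'q': 3, 'w': 2, 'j': 9}
env['e'] = env['j']+3 = 12 → {'g': 2, 'u': 2, 'q': 3, 'w': 2, 'j': 9, 'e': 12}
sum of values = 30

30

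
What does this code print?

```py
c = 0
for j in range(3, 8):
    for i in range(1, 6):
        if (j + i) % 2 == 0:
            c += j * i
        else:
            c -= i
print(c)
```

j=3,i=1: even sum, c = 0+3 = 3
j=3,i=2: odd sum, c = 3-2 = 1
j=3,i=3: even sum, c = 1+9 = 10
j=3,i=4: odd sum, c = 10-4 = 6
j=3,i=5: even sum, c = 6+15 = 21
j=4,i=1: odd sum, c = 21-1 = 20
j=4,i=2: even sum, c = 20+8 = 28
j=4,i=3: odd sum, c = 28-3 = 25
j=4,i=4: even sum, c = 25+16 = 41
j=4,i=5: odd sum, c = 41-5 = 36
j=5,i=1: even sum, c = 36+5 = 41
j=5,i=2: odd sum, c = 41-2 = 39
j=5,i=3: even sum, c = 39+15 = 54
j=5,i=4: odd sum, c = 54-4 = 50
j=5,i=5: even sum, c = 50+25 = 75
j=6,i=1: odd sum, c = 75-1 = 74
j=6,i=2: even sum, c = 74+12 = 86
j=6,i=3: odd sum, c = 86-3 = 83
j=6,i=4: even sum, c = 83+24 = 107
j=6,i=5: odd sum, c = 107-5 = 102
j=7,i=1: even sum, c = 102+7 = 109
j=7,i=2: odd sum, c = 109-2 = 107
j=7,i=3: even sum, c = 107+21 = 128
j=7,i=4: odd sum, c = 128-4 = 124
j=7,i=5: even sum, c = 124+35 = 159

159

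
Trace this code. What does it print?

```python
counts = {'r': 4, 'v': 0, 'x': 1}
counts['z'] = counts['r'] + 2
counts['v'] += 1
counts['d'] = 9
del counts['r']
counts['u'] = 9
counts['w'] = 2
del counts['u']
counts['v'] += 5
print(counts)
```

{'v': 6, 'x': 1, 'z': 6, 'd': 9, 'w': 2}

counts['z'] = counts['r']+2 = 6 → {'r': 4, 'v': 0, 'x': 1, 'z': 6}
counts['v'] = 0+1 = 1 → {'r': 4, 'v': 1, 'x': 1, 'z': 6}
counts['d'] = 9 → {'r': 4, 'v': 1, 'x': 1, 'z': 6, 'd': 9}
del 'r' → {'v': 1, 'x': 1, 'z': 6, 'd': 9}
counts['u'] = 9 → {'v': 1, 'x': 1, 'z': 6, 'd': 9, 'u': 9}
counts['w'] = 2 → {'v': 1, 'x': 1, 'z': 6, 'd': 9, 'u': 9, 'w': 2}
del 'u' → {'v': 1, 'x': 1, 'z': 6, 'd': 9, 'w': 2}
counts['v'] = 1+5 = 6 → {'v': 6, 'x': 1, 'z': 6, 'd': 9, 'w': 2}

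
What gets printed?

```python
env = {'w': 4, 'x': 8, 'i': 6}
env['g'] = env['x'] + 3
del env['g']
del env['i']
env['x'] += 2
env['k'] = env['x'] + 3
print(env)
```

{'w': 4, 'x': 10, 'k': 13}

env['g'] = env['x']+3 = 11 → {'w': 4, 'x': 8, 'i': 6, 'g': 11}
del 'g' → {'w': 4, 'x': 8, 'i': 6}
del 'i' → {'w': 4, 'x': 8}
env['x'] = 8+2 = 10 → {'w': 4, 'x': 10}
env['k'] = env['x']+3 = 13 → {'w': 4, 'x': 10, 'k': 13}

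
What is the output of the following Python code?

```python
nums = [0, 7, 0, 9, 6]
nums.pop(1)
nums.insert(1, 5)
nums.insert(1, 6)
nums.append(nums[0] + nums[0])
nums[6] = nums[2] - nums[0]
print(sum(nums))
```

31

pop(1) removes 7 → [0, 0, 9, 6]
insert 5 at 1 → [0, 5, 0, 9, 6]
insert 6 at 1 → [0, 6, 5, 0, 9, 6]
append nums[0]+nums[0] = 0+0 = 0 → [0, 6, 5, 0, 9, 6, 0]
nums[6] = nums[2]-nums[0] = 5-0 = 5 → [0, 6, 5, 0, 9, 6, 5]
sum = 31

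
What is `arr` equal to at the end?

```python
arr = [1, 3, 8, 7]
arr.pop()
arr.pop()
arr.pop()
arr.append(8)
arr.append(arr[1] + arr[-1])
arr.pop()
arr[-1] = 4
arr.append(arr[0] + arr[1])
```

pop() removes 7 → [1, 3, 8]
pop() removes 8 → [1, 3]
pop() removes 3 → [1]
append 8 → [1, 8]
append arr[1]+arr[-1] = 8+8 = 16 → [1, 8, 16]
pop() removes 16 → [1, 8]
arr[-1] = 4 → [1, 4]
append arr[0]+arr[1] = 1+4 = 5 → [1, 4, 5]

[1, 4, 5]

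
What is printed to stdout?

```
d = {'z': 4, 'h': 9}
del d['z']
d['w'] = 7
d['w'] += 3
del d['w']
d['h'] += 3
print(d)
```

{'h': 12}

del 'z' → {'h': 9}
d['w'] = 7 → {'h': 9, 'w': 7}
d['w'] = 7+3 = 10 → {'h': 9, 'w': 10}
del 'w' → {'h': 9}
d['h'] = 9+3 = 12 → {'h': 12}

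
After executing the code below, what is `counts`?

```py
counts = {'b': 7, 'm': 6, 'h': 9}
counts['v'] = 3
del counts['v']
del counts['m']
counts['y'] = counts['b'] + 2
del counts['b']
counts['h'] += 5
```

{'h': 14, 'y': 9}

counts['v'] = 3 → {'b': 7, 'm': 6, 'h': 9, 'v': 3}
del 'v' → {'b': 7, 'm': 6, 'h': 9}
del 'm' → {'b': 7, 'h': 9}
counts['y'] = counts['b']+2 = 9 → {'b': 7, 'h': 9, 'y': 9}
del 'b' → {'h': 9, 'y': 9}
counts['h'] = 9+5 = 14 → {'h': 14, 'y': 9}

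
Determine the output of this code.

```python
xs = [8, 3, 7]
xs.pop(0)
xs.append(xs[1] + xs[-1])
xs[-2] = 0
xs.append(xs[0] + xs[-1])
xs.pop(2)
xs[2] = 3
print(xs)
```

pop(0) removes 8 → [3, 7]
append xs[1]+xs[-1] = 7+7 = 14 → [3, 7, 14]
xs[-2] = 0 → [3, 0, 14]
append xs[0]+xs[-1] = 3+14 = 17 → [3, 0, 14, 17]
pop(2) removes 14 → [3, 0, 17]
xs[2] = 3 → [3, 0, 3]

[3, 0, 3]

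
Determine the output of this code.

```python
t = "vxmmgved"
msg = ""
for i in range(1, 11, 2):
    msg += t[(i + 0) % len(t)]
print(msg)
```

xmvdx

i=1: add t[1]='x' → 'x'
i=3: add t[3]='m' → 'xm'
i=5: add t[5]='v' → 'xmv'
i=7: add t[7]='d' → 'xmvd'
i=9: add t[1]='x' → 'xmvdx'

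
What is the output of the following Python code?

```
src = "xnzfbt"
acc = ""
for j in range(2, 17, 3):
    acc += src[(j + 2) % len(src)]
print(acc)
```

j=2: add src[4]='b' → 'b'
j=5: add src[1]='n' → 'bn'
j=8: add src[4]='b' → 'bnb'
j=11: add src[1]='n' → 'bnbn'
j=14: add src[4]='b' → 'bnbnb'

bnbnb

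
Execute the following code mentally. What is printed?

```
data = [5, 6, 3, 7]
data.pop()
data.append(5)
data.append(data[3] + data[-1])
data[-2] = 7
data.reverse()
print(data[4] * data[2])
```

pop() removes 7 → [5, 6, 3]
append 5 → [5, 6, 3, 5]
append data[3]+data[-1] = 5+5 = 10 → [5, 6, 3, 5, 10]
data[-2] = 7 → [5, 6, 3, 7, 10]
reverse → [10, 7, 3, 6, 5]
data[4]*data[2] = 5*3 = 15

15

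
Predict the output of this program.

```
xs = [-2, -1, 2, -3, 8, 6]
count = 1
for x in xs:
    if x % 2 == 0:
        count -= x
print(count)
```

x=-2: even, count = 1-(-2) = 3
x=-1: not even
x=2: even, count = 3-2 = 1
x=-3: not even
x=8: even, count = 1-8 = -7
x=6: even, count = (-7)-6 = -13

-13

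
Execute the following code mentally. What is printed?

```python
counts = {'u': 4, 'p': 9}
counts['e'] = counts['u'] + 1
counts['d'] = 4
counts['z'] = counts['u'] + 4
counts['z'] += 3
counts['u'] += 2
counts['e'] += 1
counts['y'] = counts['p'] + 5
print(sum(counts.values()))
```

50

counts['e'] = counts['u']+1 = 5 → {'u': 4, 'p': 9, 'e': 5}
counts['d'] = 4 → {'u': 4, 'p': 9, 'e': 5, 'd': 4}
counts['z'] = counts['u']+4 = 8 → {'u': 4, 'p': 9, 'e': 5, 'd': 4, 'z': 8}
counts['z'] = 8+3 = 11 → {'u': 4, 'p': 9, 'e': 5, 'd': 4, 'z': 11}
counts['u'] = 4+2 = 6 → {'u': 6, 'p': 9, 'e': 5, 'd': 4, 'z': 11}
counts['e'] = 5+1 = 6 → {'u': 6, 'p': 9, 'e': 6, 'd': 4, 'z': 11}
counts['y'] = counts['p']+5 = 14 → {'u': 6, 'p': 9, 'e': 6, 'd': 4, 'z': 11, 'y': 14}
sum of values = 50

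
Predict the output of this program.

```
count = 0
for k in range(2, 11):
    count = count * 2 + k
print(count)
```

1524

k=2: count = 0*2+2 = 2
k=3: count = 2*2+3 = 7
k=4: count = 7*2+4 = 18
k=5: count = 18*2+5 = 41
k=6: count = 41*2+6 = 88
k=7: count = 88*2+7 = 183
k=8: count = 183*2+8 = 374
k=9: count = 374*2+9 = 757
k=10: count = 757*2+10 = 1524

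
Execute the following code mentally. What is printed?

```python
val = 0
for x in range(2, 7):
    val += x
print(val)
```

20

x=2: val = 0+2 = 2
x=3: val = 2+3 = 5
x=4: val = 5+4 = 9
x=5: val = 9+5 = 14
x=6: val = 14+6 = 20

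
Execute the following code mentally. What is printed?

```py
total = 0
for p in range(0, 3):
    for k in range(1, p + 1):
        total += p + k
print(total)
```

p=1,k=1: total = 0+2 = 2
p=2,k=1: total = 2+3 = 5
p=2,k=2: total = 5+4 = 9

9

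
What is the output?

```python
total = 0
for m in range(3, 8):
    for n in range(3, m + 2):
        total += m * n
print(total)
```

m=3,n=3: total = 0+9 = 9
m=3,n=4: total = 9+12 = 21
m=4,n=3: total = 21+12 = 33
m=4,n=4: total = 33+16 = 49
m=4,n=5: total = 49+20 = 69
m=5,n=3: total = 69+15 = 84
m=5,n=4: total = 84+20 = 104
m=5,n=5: total = 104+25 = 129
m=5,n=6: total = 129+30 = 159
m=6,n=3: total = 159+18 = 177
m=6,n=4: total = 177+24 = 201
m=6,n=5: total = 201+30 = 231
m=6,n=6: total = 231+36 = 267
m=6,n=7: total = 267+42 = 309
m=7,n=3: total = 309+21 = 330
m=7,n=4: total = 330+28 = 358
m=7,n=5: total = 358+35 = 393
m=7,n=6: total = 393+42 = 435
m=7,n=7: total = 435+49 = 484
m=7,n=8: total = 484+56 = 540

540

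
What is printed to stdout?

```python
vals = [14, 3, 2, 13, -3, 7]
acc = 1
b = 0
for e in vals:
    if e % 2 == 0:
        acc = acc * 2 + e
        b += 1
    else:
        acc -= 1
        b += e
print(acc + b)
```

e=14: even, acc = 1*2+14 = 16; b=1
e=3: not even, acc = 16-1 = 15; b=4
e=2: even, acc = 15*2+2 = 32; b=5
e=13: not even, acc = 32-1 = 31; b=18
e=-3: not even, acc = 31-1 = 30; b=15
e=7: not even, acc = 30-1 = 29; b=22
acc+b = 29+22 = 51

51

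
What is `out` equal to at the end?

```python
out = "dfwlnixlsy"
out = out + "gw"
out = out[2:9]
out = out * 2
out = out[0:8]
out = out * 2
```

'wlnixlswwlnixlsw'

+ 'gw' → 'dfwlnixlsygw'
slice [2:9] → 'wlnixls'
repeat ×2 → 'wlnixlswlnixls'
slice [0:8] → 'wlnixlsw'
repeat ×2 → 'wlnixlswwlnixlsw'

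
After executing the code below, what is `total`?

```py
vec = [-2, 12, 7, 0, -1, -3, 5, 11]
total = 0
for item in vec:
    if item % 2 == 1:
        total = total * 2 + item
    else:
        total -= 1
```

33

item=-2: not odd, total = 0-1 = -1
item=12: not odd, total = (-1)-1 = -2
item=7: odd, total = (-2)*2+7 = 3
item=0: not odd, total = 3-1 = 2
item=-1: odd, total = 2*2+(-1) = 3
item=-3: odd, total = 3*2+(-3) = 3
item=5: odd, total = 3*2+5 = 11
item=11: odd, total = 11*2+11 = 33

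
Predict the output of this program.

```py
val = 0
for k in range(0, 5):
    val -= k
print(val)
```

-10

k=0: val = 0-0 = 0
k=1: val = 0-1 = -1
k=2: val = (-1)-2 = -3
k=3: val = (-3)-3 = -6
k=4: val = (-6)-4 = -10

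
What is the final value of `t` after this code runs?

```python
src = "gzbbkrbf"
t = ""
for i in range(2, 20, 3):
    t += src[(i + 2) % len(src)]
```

'kfbrgb'

i=2: add src[4]='k' → 'k'
i=5: add src[7]='f' → 'kf'
i=8: add src[2]='b' → 'kfb'
i=11: add src[5]='r' → 'kfbr'
i=14: add src[0]='g' → 'kfbrg'
i=17: add src[3]='b' → 'kfbrgb'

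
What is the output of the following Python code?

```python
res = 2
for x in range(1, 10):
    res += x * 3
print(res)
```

137

x=1: res = 2+1*3 = 5
x=2: res = 5+2*3 = 11
x=3: res = 11+3*3 = 20
x=4: res = 20+4*3 = 32
x=5: res = 32+5*3 = 47
x=6: res = 47+6*3 = 65
x=7: res = 65+7*3 = 86
x=8: res = 86+8*3 = 110
x=9: res = 110+9*3 = 137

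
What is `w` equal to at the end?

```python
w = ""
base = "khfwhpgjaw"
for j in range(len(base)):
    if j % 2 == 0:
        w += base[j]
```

'kfhga'

j=0: add 'k' → 'k'
j=1: skip
j=2: add 'f' → 'kf'
j=3: skip
j=4: add 'h' → 'kfh'
j=5: skip
j=6: add 'g' → 'kfhg'
j=7: skip
j=8: add 'a' → 'kfhga'
j=9: skip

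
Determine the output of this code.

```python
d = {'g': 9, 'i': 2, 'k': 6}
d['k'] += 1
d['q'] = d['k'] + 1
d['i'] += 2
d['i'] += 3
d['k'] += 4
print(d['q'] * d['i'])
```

56

d['k'] = 6+1 = 7 → {'g': 9, 'i': 2, 'k': 7}
d['q'] = d['k']+1 = 8 → {'g': 9, 'i': 2, 'k': 7, 'q': 8}
d['i'] = 2+2 = 4 → {'g': 9, 'i': 4, 'k': 7, 'q': 8}
d['i'] = 4+3 = 7 → {'g': 9, 'i': 7, 'k': 7, 'q': 8}
d['k'] = 7+4 = 11 → {'g': 9, 'i': 7, 'k': 11, 'q': 8}
d['q']*d['i'] = 8*7 = 56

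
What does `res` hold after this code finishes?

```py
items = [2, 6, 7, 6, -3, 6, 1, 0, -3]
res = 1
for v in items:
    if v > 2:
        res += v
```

26

v=2: not >2
v=6: >2, res = 1+6 = 7
v=7: >2, res = 7+7 = 14
v=6: >2, res = 14+6 = 20
v=-3: not >2
v=6: >2, res = 20+6 = 26
v=1: not >2
v=0: not >2
v=-3: not >2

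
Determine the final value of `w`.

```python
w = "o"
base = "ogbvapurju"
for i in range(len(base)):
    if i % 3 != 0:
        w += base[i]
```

'ogbaprj'

i=0: skip
i=1: add 'g' → 'og'
i=2: add 'b' → 'ogb'
i=3: skip
i=4: add 'a' → 'ogba'
i=5: add 'p' → 'ogbap'
i=6: skip
i=7: add 'r' → 'ogbapr'
i=8: add 'j' → 'ogbaprj'
i=9: skip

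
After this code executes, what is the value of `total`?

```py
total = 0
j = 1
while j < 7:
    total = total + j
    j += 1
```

21

j=1: total = 0+1 = 1
j=2: total = 1+2 = 3
j=3: total = 3+3 = 6
j=4: total = 6+4 = 10
j=5: total = 10+5 = 15
j=6: total = 15+6 = 21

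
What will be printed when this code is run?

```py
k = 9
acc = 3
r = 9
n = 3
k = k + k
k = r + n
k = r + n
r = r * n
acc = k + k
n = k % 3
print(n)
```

0

k = 9+9 = 18
k = 9+3 = 12
k = 9+3 = 12
r = 9*3 = 27
acc = 12+12 = 24
n = 12%3 = 0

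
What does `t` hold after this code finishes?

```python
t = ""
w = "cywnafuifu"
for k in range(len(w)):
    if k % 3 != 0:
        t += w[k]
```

k=0: skip
k=1: add 'y' → 'y'
k=2: add 'w' → 'yw'
k=3: skip
k=4: add 'a' → 'ywa'
k=5: add 'f' → 'ywaf'
k=6: skip
k=7: add 'i' → 'ywafi'
k=8: add 'f' → 'ywafif'
k=9: skip

'ywafif'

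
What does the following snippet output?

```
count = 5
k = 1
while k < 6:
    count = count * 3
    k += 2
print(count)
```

135

k=1: count = 5*3 = 15
k=3: count = 15*3 = 45
k=5: count = 45*3 = 135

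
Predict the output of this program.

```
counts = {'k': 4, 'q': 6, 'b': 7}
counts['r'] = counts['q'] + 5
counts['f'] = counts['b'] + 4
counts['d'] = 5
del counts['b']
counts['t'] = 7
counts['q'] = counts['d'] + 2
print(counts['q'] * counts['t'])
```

49

counts['r'] = counts['q']+5 = 11 → {'k': 4, 'q': 6, 'b': 7, 'r': 11}
counts['f'] = counts['b']+4 = 11 → {'k': 4, 'q': 6, 'b': 7, 'r': 11, 'f': 11}
counts['d'] = 5 → {'k': 4, 'q': 6, 'b': 7, 'r': 11, 'f': 11, 'd': 5}
del 'b' → {'k': 4, 'q': 6, 'r': 11, 'f': 11, 'd': 5}
counts['t'] = 7 → {'k': 4, 'q': 6, 'r': 11, 'f': 11, 'd': 5, 't': 7}
counts['q'] = counts['d']+2 = 7 → {'k': 4, 'q': 7, 'r': 11, 'f': 11, 'd': 5, 't': 7}
counts['q']*counts['t'] = 7*7 = 49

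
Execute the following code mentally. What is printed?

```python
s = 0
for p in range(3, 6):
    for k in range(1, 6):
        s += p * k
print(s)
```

p=3,k=1: s = 0+3 = 3
p=3,k=2: s = 3+6 = 9
p=3,k=3: s = 9+9 = 18
p=3,k=4: s = 18+12 = 30
p=3,k=5: s = 30+15 = 45
p=4,k=1: s = 45+4 = 49
p=4,k=2: s = 49+8 = 57
p=4,k=3: s = 57+12 = 69
p=4,k=4: s = 69+16 = 85
p=4,k=5: s = 85+20 = 105
p=5,k=1: s = 105+5 = 110
p=5,k=2: s = 110+10 = 120
p=5,k=3: s = 120+15 = 135
p=5,k=4: s = 135+20 = 155
p=5,k=5: s = 155+25 = 180

180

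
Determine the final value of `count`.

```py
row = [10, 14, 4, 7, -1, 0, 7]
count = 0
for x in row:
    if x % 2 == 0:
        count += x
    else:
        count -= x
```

15

x=10: even, count = 0+10 = 10
x=14: even, count = 10+14 = 24
x=4: even, count = 24+4 = 28
x=7: not even, count = 28-7 = 21
x=-1: not even, count = 21-(-1) = 22
x=0: even, count = 22+0 = 22
x=7: not even, count = 22-7 = 15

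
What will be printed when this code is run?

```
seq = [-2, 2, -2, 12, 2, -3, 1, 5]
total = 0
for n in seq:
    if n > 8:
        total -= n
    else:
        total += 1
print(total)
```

-5

n=-2: not >8, total = 0+1 = 1
n=2: not >8, total = 1+1 = 2
n=-2: not >8, total = 2+1 = 3
n=12: >8, total = 3-12 = -9
n=2: not >8, total = (-9)+1 = -8
n=-3: not >8, total = (-8)+1 = -7
n=1: not >8, total = (-7)+1 = -6
n=5: not >8, total = (-6)+1 = -5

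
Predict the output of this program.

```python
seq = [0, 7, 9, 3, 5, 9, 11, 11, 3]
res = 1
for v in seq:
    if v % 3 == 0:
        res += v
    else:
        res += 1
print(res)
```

29

v=0: %3==0, res = 1+0 = 1
v=7: not %3==0, res = 1+1 = 2
v=9: %3==0, res = 2+9 = 11
v=3: %3==0, res = 11+3 = 14
v=5: not %3==0, res = 14+1 = 15
v=9: %3==0, res = 15+9 = 24
v=11: not %3==0, res = 24+1 = 25
v=11: not %3==0, res = 25+1 = 26
v=3: %3==0, res = 26+3 = 29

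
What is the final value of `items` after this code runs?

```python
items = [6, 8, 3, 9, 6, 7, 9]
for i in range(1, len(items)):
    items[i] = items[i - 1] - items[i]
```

i=1: items[1] = 6-8 = -2 → [6, -2, 3, 9, 6, 7, 9]
i=2: items[2] = (-2)-3 = -5 → [6, -2, -5, 9, 6, 7, 9]
i=3: items[3] = (-5)-9 = -14 → [6, -2, -5, -14, 6, 7, 9]
i=4: items[4] = (-14)-6 = -20 → [6, -2, -5, -14, -20, 7, 9]
i=5: items[5] = (-20)-7 = -27 → [6, -2, -5, -14, -20, -27, 9]
i=6: items[6] = (-27)-9 = -36 → [6, -2, -5, -14, -20, -27, -36]

[6, -2, -5, -14, -20, -27, -36]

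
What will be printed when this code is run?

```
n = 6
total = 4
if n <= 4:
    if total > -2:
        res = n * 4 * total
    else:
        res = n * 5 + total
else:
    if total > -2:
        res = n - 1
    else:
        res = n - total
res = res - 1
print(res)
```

n=6, total=4
n <= 4 is False; total > -2 is True
→ res = n - 1 = 5
res = 5-1 = 4

4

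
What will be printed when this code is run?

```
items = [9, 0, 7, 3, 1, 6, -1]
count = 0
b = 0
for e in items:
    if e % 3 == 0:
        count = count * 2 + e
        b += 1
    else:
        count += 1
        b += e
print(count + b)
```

e=9: %3==0, count = 0*2+9 = 9; b=1
e=0: %3==0, count = 9*2+0 = 18; b=2
e=7: not %3==0, count = 18+1 = 19; b=9
e=3: %3==0, count = 19*2+3 = 41; b=10
e=1: not %3==0, count = 41+1 = 42; b=11
e=6: %3==0, count = 42*2+6 = 90; b=12
e=-1: not %3==0, count = 90+1 = 91; b=11
count+b = 91+11 = 102

102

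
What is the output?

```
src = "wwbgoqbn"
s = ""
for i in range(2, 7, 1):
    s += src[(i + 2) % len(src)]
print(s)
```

i=2: add src[4]='o' → 'o'
i=3: add src[5]='q' → 'oq'
i=4: add src[6]='b' → 'oqb'
i=5: add src[7]='n' → 'oqbn'
i=6: add src[0]='w' → 'oqbnw'

oqbnw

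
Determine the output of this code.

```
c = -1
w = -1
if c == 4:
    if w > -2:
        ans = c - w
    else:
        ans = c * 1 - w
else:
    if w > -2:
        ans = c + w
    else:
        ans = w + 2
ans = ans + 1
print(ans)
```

-1

c=-1, w=-1
c == 4 is False; w > -2 is True
→ ans = c + w = -2
ans = (-2)+1 = -1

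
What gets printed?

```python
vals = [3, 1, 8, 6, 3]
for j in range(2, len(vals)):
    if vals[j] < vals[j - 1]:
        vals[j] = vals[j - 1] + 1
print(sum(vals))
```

j=2: 8>=1, unchanged → [3, 1, 8, 6, 3]
j=3: 6<8, vals[3] = 8+1 = 9 → [3, 1, 8, 9, 3]
j=4: 3<9, vals[4] = 9+1 = 10 → [3, 1, 8, 9, 10]
sum = 31

31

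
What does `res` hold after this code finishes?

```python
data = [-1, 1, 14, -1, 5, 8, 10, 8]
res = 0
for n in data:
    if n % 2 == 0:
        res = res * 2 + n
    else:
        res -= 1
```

124

n=-1: not even, res = 0-1 = -1
n=1: not even, res = (-1)-1 = -2
n=14: even, res = (-2)*2+14 = 10
n=-1: not even, res = 10-1 = 9
n=5: not even, res = 9-1 = 8
n=8: even, res = 8*2+8 = 24
n=10: even, res = 24*2+10 = 58
n=8: even, res = 58*2+8 = 124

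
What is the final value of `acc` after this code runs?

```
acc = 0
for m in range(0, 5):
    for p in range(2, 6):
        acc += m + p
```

m=0,p=2: acc = 0+2 = 2
m=0,p=3: acc = 2+3 = 5
m=0,p=4: acc = 5+4 = 9
m=0,p=5: acc = 9+5 = 14
m=1,p=2: acc = 14+3 = 17
m=1,p=3: acc = 17+4 = 21
m=1,p=4: acc = 21+5 = 26
m=1,p=5: acc = 26+6 = 32
m=2,p=2: acc = 32+4 = 36
m=2,p=3: acc = 36+5 = 41
m=2,p=4: acc = 41+6 = 47
m=2,p=5: acc = 47+7 = 54
m=3,p=2: acc = 54+5 = 59
m=3,p=3: acc = 59+6 = 65
m=3,p=4: acc = 65+7 = 72
m=3,p=5: acc = 72+8 = 80
m=4,p=2: acc = 80+6 = 86
m=4,p=3: acc = 86+7 = 93
m=4,p=4: acc = 93+8 = 101
m=4,p=5: acc = 101+9 = 110

110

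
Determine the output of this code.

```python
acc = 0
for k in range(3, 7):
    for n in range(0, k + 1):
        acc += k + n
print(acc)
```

k=3,n=0: acc = 0+3 = 3
k=3,n=1: acc = 3+4 = 7
k=3,n=2: acc = 7+5 = 12
k=3,n=3: acc = 12+6 = 18
k=4,n=0: acc = 18+4 = 22
k=4,n=1: acc = 22+5 = 27
k=4,n=2: acc = 27+6 = 33
k=4,n=3: acc = 33+7 = 40
k=4,n=4: acc = 40+8 = 48
k=5,n=0: acc = 48+5 = 53
k=5,n=1: acc = 53+6 = 59
k=5,n=2: acc = 59+7 = 66
k=5,n=3: acc = 66+8 = 74
k=5,n=4: acc = 74+9 = 83
k=5,n=5: acc = 83+10 = 93
k=6,n=0: acc = 93+6 = 99
k=6,n=1: acc = 99+7 = 106
k=6,n=2: acc = 106+8 = 114
k=6,n=3: acc = 114+9 = 123
k=6,n=4: acc = 123+10 = 133
k=6,n=5: acc = 133+11 = 144
k=6,n=6: acc = 144+12 = 156

156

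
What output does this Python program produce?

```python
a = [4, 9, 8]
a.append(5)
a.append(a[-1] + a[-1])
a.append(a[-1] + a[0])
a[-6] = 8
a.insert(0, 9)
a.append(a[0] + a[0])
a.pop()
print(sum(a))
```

append 5 → [4, 9, 8, 5]
append a[-1]+a[-1] = 5+5 = 10 → [4, 9, 8, 5, 10]
append a[-1]+a[0] = 10+4 = 14 → [4, 9, 8, 5, 10, 14]
a[-6] = 8 → [8, 9, 8, 5, 10, 14]
insert 9 at 0 → [9, 8, 9, 8, 5, 10, 14]
append a[0]+a[0] = 9+9 = 18 → [9, 8, 9, 8, 5, 10, 14, 18]
pop() removes 18 → [9, 8, 9, 8, 5, 10, 14]
sum = 63

63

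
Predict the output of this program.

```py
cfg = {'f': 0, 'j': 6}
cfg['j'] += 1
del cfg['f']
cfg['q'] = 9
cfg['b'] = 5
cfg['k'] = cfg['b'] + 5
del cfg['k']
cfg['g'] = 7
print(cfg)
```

{'j': 7, 'q': 9, 'b': 5, 'g': 7}

cfg['j'] = 6+1 = 7 → {'f': 0, 'j': 7}
del 'f' → {'j': 7}
cfg['q'] = 9 → {'j': 7, 'q': 9}
cfg['b'] = 5 → {'j': 7, 'q': 9, 'b': 5}
cfg['k'] = cfg['b']+5 = 10 → {'j': 7, 'q': 9, 'b': 5, 'k': 10}
del 'k' → {'j': 7, 'q': 9, 'b': 5}
cfg['g'] = 7 → {'j': 7, 'q': 9, 'b': 5, 'g': 7}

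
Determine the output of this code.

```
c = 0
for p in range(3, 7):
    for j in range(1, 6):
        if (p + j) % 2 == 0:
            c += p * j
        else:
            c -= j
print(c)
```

102

p=3,j=1: even sum, c = 0+3 = 3
p=3,j=2: odd sum, c = 3-2 = 1
p=3,j=3: even sum, c = 1+9 = 10
p=3,j=4: odd sum, c = 10-4 = 6
p=3,j=5: even sum, c = 6+15 = 21
p=4,j=1: odd sum, c = 21-1 = 20
p=4,j=2: even sum, c = 20+8 = 28
p=4,j=3: odd sum, c = 28-3 = 25
p=4,j=4: even sum, c = 25+16 = 41
p=4,j=5: odd sum, c = 41-5 = 36
p=5,j=1: even sum, c = 36+5 = 41
p=5,j=2: odd sum, c = 41-2 = 39
p=5,j=3: even sum, c = 39+15 = 54
p=5,j=4: odd sum, c = 54-4 = 50
p=5,j=5: even sum, c = 50+25 = 75
p=6,j=1: odd sum, c = 75-1 = 74
p=6,j=2: even sum, c = 74+12 = 86
p=6,j=3: odd sum, c = 86-3 = 83
p=6,j=4: even sum, c = 83+24 = 107
p=6,j=5: odd sum, c = 107-5 = 102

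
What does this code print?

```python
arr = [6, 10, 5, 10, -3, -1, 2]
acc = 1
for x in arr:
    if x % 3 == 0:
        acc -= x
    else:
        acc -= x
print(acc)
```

-28

x=6: %3==0, acc = 1-6 = -5
x=10: not %3==0, acc = (-5)-10 = -15
x=5: not %3==0, acc = (-15)-5 = -20
x=10: not %3==0, acc = (-20)-10 = -30
x=-3: %3==0, acc = (-30)-(-3) = -27
x=-1: not %3==0, acc = (-27)-(-1) = -26
x=2: not %3==0, acc = (-26)-2 = -28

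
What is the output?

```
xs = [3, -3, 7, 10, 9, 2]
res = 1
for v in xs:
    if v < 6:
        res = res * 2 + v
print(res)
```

16

v=3: <6, res = 1*2+3 = 5
v=-3: <6, res = 5*2+(-3) = 7
v=7: not <6
v=10: not <6
v=9: not <6
v=2: <6, res = 7*2+2 = 16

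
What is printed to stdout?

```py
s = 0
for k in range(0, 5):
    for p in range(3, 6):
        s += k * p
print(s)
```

k=0,p=3: s = 0+0 = 0
k=0,p=4: s = 0+0 = 0
k=0,p=5: s = 0+0 = 0
k=1,p=3: s = 0+3 = 3
k=1,p=4: s = 3+4 = 7
k=1,p=5: s = 7+5 = 12
k=2,p=3: s = 12+6 = 18
k=2,p=4: s = 18+8 = 26
k=2,p=5: s = 26+10 = 36
k=3,p=3: s = 36+9 = 45
k=3,p=4: s = 45+12 = 57
k=3,p=5: s = 57+15 = 72
k=4,p=3: s = 72+12 = 84
k=4,p=4: s = 84+16 = 100
k=4,p=5: s = 100+20 = 120

120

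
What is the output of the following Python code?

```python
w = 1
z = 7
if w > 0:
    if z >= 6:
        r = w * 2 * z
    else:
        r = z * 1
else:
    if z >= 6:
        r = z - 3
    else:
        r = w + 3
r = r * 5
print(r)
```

w=1, z=7
w > 0 is True; z >= 6 is True
→ r = w * 2 * z = 14
r = 14*5 = 70

70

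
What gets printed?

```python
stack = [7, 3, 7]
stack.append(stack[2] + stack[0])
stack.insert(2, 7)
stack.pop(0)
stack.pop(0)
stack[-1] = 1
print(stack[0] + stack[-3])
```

14

append stack[2]+stack[0] = 7+7 = 14 → [7, 3, 7, 14]
insert 7 at 2 → [7, 3, 7, 7, 14]
pop(0) removes 7 → [3, 7, 7, 14]
pop(0) removes 3 → [7, 7, 14]
stack[-1] = 1 → [7, 7, 1]
stack[0]+stack[-3] = 7+7 = 14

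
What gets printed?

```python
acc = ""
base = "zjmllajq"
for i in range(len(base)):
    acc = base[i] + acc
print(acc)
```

i=0: prepend 'z' → 'z'
i=1: prepend 'j' → 'jz'
i=2: prepend 'm' → 'mjz'
i=3: prepend 'l' → 'lmjz'
i=4: prepend 'l' → 'llmjz'
i=5: prepend 'a' → 'allmjz'
i=6: prepend 'j' → 'jallmjz'
i=7: prepend 'q' → 'qjallmjz'

qjallmjz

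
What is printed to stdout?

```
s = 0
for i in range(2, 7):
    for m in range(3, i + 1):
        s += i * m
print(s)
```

i=3,m=3: s = 0+9 = 9
i=4,m=3: s = 9+12 = 21
i=4,m=4: s = 21+16 = 37
i=5,m=3: s = 37+15 = 52
i=5,m=4: s = 52+20 = 72
i=5,m=5: s = 72+25 = 97
i=6,m=3: s = 97+18 = 115
i=6,m=4: s = 115+24 = 139
i=6,m=5: s = 139+30 = 169
i=6,m=6: s = 169+36 = 205

205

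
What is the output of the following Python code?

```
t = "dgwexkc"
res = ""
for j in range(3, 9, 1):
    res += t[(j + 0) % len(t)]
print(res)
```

j=3: add t[3]='e' → 'e'
j=4: add t[4]='x' → 'ex'
j=5: add t[5]='k' → 'exk'
j=6: add t[6]='c' → 'exkc'
j=7: add t[0]='d' → 'exkcd'
j=8: add t[1]='g' → 'exkcdg'

exkcdg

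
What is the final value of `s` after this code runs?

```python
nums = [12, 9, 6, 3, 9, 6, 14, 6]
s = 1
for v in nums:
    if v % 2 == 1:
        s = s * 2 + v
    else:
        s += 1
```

74

v=12: not odd, s = 1+1 = 2
v=9: odd, s = 2*2+9 = 13
v=6: not odd, s = 13+1 = 14
v=3: odd, s = 14*2+3 = 31
v=9: odd, s = 31*2+9 = 71
v=6: not odd, s = 71+1 = 72
v=14: not odd, s = 72+1 = 73
v=6: not odd, s = 73+1 = 74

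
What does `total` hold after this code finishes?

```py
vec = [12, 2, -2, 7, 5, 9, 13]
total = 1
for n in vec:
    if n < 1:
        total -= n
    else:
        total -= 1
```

n=12: not <1, total = 1-1 = 0
n=2: not <1, total = 0-1 = -1
n=-2: <1, total = (-1)-(-2) = 1
n=7: not <1, total = 1-1 = 0
n=5: not <1, total = 0-1 = -1
n=9: not <1, total = (-1)-1 = -2
n=13: not <1, total = (-2)-1 = -3

-3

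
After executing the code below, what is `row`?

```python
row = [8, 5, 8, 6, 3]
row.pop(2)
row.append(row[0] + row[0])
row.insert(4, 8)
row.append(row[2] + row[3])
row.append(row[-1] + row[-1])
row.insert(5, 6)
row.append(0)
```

pop(2) removes 8 → [8, 5, 6, 3]
append row[0]+row[0] = 8+8 = 16 → [8, 5, 6, 3, 16]
insert 8 at 4 → [8, 5, 6, 3, 8, 16]
append row[2]+row[3] = 6+3 = 9 → [8, 5, 6, 3, 8, 16, 9]
append row[-1]+row[-1] = 9+9 = 18 → [8, 5, 6, 3, 8, 16, 9, 18]
insert 6 at 5 → [8, 5, 6, 3, 8, 6, 16, 9, 18]
append 0 → [8, 5, 6, 3, 8, 6, 16, 9, 18, 0]

[8, 5, 6, 3, 8, 6, 16, 9, 18, 0]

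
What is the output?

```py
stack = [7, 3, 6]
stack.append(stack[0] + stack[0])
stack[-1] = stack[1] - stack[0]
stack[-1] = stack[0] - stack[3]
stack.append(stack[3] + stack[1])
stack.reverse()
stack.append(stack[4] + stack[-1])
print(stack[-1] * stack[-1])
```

196

append stack[0]+stack[0] = 7+7 = 14 → [7, 3, 6, 14]
stack[-1] = stack[1]-stack[0] = 3-7 = -4 → [7, 3, 6, -4]
stack[-1] = stack[0]-stack[3] = 7-(-4) = 11 → [7, 3, 6, 11]
append stack[3]+stack[1] = 11+3 = 14 → [7, 3, 6, 11, 14]
reverse → [14, 11, 6, 3, 7]
append stack[4]+stack[-1] = 7+7 = 14 → [14, 11, 6, 3, 7, 14]
stack[-1]*stack[-1] = 14*14 = 196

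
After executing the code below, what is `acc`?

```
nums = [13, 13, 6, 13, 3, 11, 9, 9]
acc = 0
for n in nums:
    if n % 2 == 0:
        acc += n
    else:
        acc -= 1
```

-1

n=13: not even, acc = 0-1 = -1
n=13: not even, acc = (-1)-1 = -2
n=6: even, acc = (-2)+6 = 4
n=13: not even, acc = 4-1 = 3
n=3: not even, acc = 3-1 = 2
n=11: not even, acc = 2-1 = 1
n=9: not even, acc = 1-1 = 0
n=9: not even, acc = 0-1 = -1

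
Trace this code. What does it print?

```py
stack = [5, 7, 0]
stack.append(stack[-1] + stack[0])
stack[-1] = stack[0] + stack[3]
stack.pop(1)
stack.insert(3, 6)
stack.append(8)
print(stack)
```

[5, 0, 10, 6, 8]

append stack[-1]+stack[0] = 0+5 = 5 → [5, 7, 0, 5]
stack[-1] = stack[0]+stack[3] = 5+5 = 10 → [5, 7, 0, 10]
pop(1) removes 7 → [5, 0, 10]
insert 6 at 3 → [5, 0, 10, 6]
append 8 → [5, 0, 10, 6, 8]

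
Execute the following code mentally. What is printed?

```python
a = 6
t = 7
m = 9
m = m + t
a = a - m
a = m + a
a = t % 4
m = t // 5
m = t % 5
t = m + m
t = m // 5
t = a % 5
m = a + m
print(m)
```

5

m = 9+7 = 16
a = 6-16 = -10
a = 16+(-10) = 6
a = 7%4 = 3
m = 7//5 = 1
m = 7%5 = 2
t = 2+2 = 4
t = 2//5 = 0
t = 3%5 = 3
m = 3+2 = 5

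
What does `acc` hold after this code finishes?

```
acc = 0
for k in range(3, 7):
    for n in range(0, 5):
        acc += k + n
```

k=3,n=0: acc = 0+3 = 3
k=3,n=1: acc = 3+4 = 7
k=3,n=2: acc = 7+5 = 12
k=3,n=3: acc = 12+6 = 18
k=3,n=4: acc = 18+7 = 25
k=4,n=0: acc = 25+4 = 29
k=4,n=1: acc = 29+5 = 34
k=4,n=2: acc = 34+6 = 40
k=4,n=3: acc = 40+7 = 47
k=4,n=4: acc = 47+8 = 55
k=5,n=0: acc = 55+5 = 60
k=5,n=1: acc = 60+6 = 66
k=5,n=2: acc = 66+7 = 73
k=5,n=3: acc = 73+8 = 81
k=5,n=4: acc = 81+9 = 90
k=6,n=0: acc = 90+6 = 96
k=6,n=1: acc = 96+7 = 103
k=6,n=2: acc = 103+8 = 111
k=6,n=3: acc = 111+9 = 120
k=6,n=4: acc = 120+10 = 130

130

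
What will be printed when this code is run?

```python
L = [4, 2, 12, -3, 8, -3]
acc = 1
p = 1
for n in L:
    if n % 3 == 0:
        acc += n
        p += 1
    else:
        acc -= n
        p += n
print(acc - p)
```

n=4: not %3==0, acc = 1-4 = -3; p=5
n=2: not %3==0, acc = (-3)-2 = -5; p=7
n=12: %3==0, acc = (-5)+12 = 7; p=8
n=-3: %3==0, acc = 7+(-3) = 4; p=9
n=8: not %3==0, acc = 4-8 = -4; p=17
n=-3: %3==0, acc = (-4)+(-3) = -7; p=18
acc-p = (-7)-18 = -25

-25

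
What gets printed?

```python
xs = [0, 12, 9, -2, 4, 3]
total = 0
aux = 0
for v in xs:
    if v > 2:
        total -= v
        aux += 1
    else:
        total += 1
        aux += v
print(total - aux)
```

v=0: not >2, total = 0+1 = 1; aux=0
v=12: >2, total = 1-12 = -11; aux=1
v=9: >2, total = (-11)-9 = -20; aux=2
v=-2: not >2, total = (-20)+1 = -19; aux=0
v=4: >2, total = (-19)-4 = -23; aux=1
v=3: >2, total = (-23)-3 = -26; aux=2
total-aux = (-26)-2 = -28

-28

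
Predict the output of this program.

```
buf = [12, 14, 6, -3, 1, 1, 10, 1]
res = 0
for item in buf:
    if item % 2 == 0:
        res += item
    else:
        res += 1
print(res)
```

item=12: even, res = 0+12 = 12
item=14: even, res = 12+14 = 26
item=6: even, res = 26+6 = 32
item=-3: not even, res = 32+1 = 33
item=1: not even, res = 33+1 = 34
item=1: not even, res = 34+1 = 35
item=10: even, res = 35+10 = 45
item=1: not even, res = 45+1 = 46

46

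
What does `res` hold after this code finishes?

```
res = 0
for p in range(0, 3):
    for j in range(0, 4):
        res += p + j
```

p=0,j=0: res = 0+0 = 0
p=0,j=1: res = 0+1 = 1
p=0,j=2: res = 1+2 = 3
p=0,j=3: res = 3+3 = 6
p=1,j=0: res = 6+1 = 7
p=1,j=1: res = 7+2 = 9
p=1,j=2: res = 9+3 = 12
p=1,j=3: res = 12+4 = 16
p=2,j=0: res = 16+2 = 18
p=2,j=1: res = 18+3 = 21
p=2,j=2: res = 21+4 = 25
p=2,j=3: res = 25+5 = 30

30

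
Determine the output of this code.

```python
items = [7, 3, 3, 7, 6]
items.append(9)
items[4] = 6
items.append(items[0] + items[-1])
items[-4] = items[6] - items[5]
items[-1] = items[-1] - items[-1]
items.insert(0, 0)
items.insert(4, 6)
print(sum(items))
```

append 9 → [7, 3, 3, 7, 6, 9]
items[4] = 6 → [7, 3, 3, 7, 6, 9]
append items[0]+items[-1] = 7+9 = 16 → [7, 3, 3, 7, 6, 9, 16]
items[-4] = items[6]-items[5] = 16-9 = 7 → [7, 3, 3, 7, 6, 9, 16]
items[-1] = items[-1]-items[-1] = 16-16 = 0 → [7, 3, 3, 7, 6, 9, 0]
insert 0 at 0 → [0, 7, 3, 3, 7, 6, 9, 0]
insert 6 at 4 → [0, 7, 3, 3, 6, 7, 6, 9, 0]
sum = 41

41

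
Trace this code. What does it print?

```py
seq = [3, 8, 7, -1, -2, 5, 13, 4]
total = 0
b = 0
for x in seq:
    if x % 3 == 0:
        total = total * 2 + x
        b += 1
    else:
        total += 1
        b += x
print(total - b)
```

-25

x=3: %3==0, total = 0*2+3 = 3; b=1
x=8: not %3==0, total = 3+1 = 4; b=9
x=7: not %3==0, total = 4+1 = 5; b=16
x=-1: not %3==0, total = 5+1 = 6; b=15
x=-2: not %3==0, total = 6+1 = 7; b=13
x=5: not %3==0, total = 7+1 = 8; b=18
x=13: not %3==0, total = 8+1 = 9; b=31
x=4: not %3==0, total = 9+1 = 10; b=35
total-b = 10-35 = -25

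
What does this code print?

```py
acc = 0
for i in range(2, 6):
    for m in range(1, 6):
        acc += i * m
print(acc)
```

i=2,m=1: acc = 0+2 = 2
i=2,m=2: acc = 2+4 = 6
i=2,m=3: acc = 6+6 = 12
i=2,m=4: acc = 12+8 = 20
i=2,m=5: acc = 20+10 = 30
i=3,m=1: acc = 30+3 = 33
i=3,m=2: acc = 33+6 = 39
i=3,m=3: acc = 39+9 = 48
i=3,m=4: acc = 48+12 = 60
i=3,m=5: acc = 60+15 = 75
i=4,m=1: acc = 75+4 = 79
i=4,m=2: acc = 79+8 = 87
i=4,m=3: acc = 87+12 = 99
i=4,m=4: acc = 99+16 = 115
i=4,m=5: acc = 115+20 = 135
i=5,m=1: acc = 135+5 = 140
i=5,m=2: acc = 140+10 = 150
i=5,m=3: acc = 150+15 = 165
i=5,m=4: acc = 165+20 = 185
i=5,m=5: acc = 185+25 = 210

210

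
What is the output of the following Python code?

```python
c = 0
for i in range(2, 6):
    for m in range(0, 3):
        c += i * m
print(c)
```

42

i=2,m=0: c = 0+0 = 0
i=2,m=1: c = 0+2 = 2
i=2,m=2: c = 2+4 = 6
i=3,m=0: c = 6+0 = 6
i=3,m=1: c = 6+3 = 9
i=3,m=2: c = 9+6 = 15
i=4,m=0: c = 15+0 = 15
i=4,m=1: c = 15+4 = 19
i=4,m=2: c = 19+8 = 27
i=5,m=0: c = 27+0 = 27
i=5,m=1: c = 27+5 = 32
i=5,m=2: c = 32+10 = 42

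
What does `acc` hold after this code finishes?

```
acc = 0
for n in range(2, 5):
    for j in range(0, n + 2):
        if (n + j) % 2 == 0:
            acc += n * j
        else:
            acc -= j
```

n=2,j=0: even sum, acc = 0+0 = 0
n=2,j=1: odd sum, acc = 0-1 = -1
n=2,j=2: even sum, acc = (-1)+4 = 3
n=2,j=3: odd sum, acc = 3-3 = 0
n=3,j=0: odd sum, acc = 0-0 = 0
n=3,j=1: even sum, acc = 0+3 = 3
n=3,j=2: odd sum, acc = 3-2 = 1
n=3,j=3: even sum, acc = 1+9 = 10
n=3,j=4: odd sum, acc = 10-4 = 6
n=4,j=0: even sum, acc = 6+0 = 6
n=4,j=1: odd sum, acc = 6-1 = 5
n=4,j=2: even sum, acc = 5+8 = 13
n=4,j=3: odd sum, acc = 13-3 = 10
n=4,j=4: even sum, acc = 10+16 = 26
n=4,j=5: odd sum, acc = 26-5 = 21

21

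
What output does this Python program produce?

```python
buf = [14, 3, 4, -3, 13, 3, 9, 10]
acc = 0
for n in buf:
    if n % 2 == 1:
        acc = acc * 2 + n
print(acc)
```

n=14: not odd
n=3: odd, acc = 0*2+3 = 3
n=4: not odd
n=-3: odd, acc = 3*2+(-3) = 3
n=13: odd, acc = 3*2+13 = 19
n=3: odd, acc = 19*2+3 = 41
n=9: odd, acc = 41*2+9 = 91
n=10: not odd

91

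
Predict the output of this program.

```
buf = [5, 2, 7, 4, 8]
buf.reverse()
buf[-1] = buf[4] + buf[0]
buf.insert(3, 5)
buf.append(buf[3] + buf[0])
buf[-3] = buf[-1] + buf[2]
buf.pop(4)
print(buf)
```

reverse → [8, 4, 7, 2, 5]
buf[-1] = buf[4]+buf[0] = 5+8 = 13 → [8, 4, 7, 2, 13]
insert 5 at 3 → [8, 4, 7, 5, 2, 13]
append buf[3]+buf[0] = 5+8 = 13 → [8, 4, 7, 5, 2, 13, 13]
buf[-3] = buf[-1]+buf[2] = 13+7 = 20 → [8, 4, 7, 5, 20, 13, 13]
pop(4) removes 20 → [8, 4, 7, 5, 13, 13]

[8, 4, 7, 5, 13, 13]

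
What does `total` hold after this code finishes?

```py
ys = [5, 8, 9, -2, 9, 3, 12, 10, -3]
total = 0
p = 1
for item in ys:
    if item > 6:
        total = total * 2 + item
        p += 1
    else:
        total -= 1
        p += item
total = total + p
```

item=5: not >6, total = 0-1 = -1; p=6
item=8: >6, total = (-1)*2+8 = 6; p=7
item=9: >6, total = 6*2+9 = 21; p=8
item=-2: not >6, total = 21-1 = 20; p=6
item=9: >6, total = 20*2+9 = 49; p=7
item=3: not >6, total = 49-1 = 48; p=10
item=12: >6, total = 48*2+12 = 108; p=11
item=10: >6, total = 108*2+10 = 226; p=12
item=-3: not >6, total = 226-1 = 225; p=9
total+p = 225+9 = 234

234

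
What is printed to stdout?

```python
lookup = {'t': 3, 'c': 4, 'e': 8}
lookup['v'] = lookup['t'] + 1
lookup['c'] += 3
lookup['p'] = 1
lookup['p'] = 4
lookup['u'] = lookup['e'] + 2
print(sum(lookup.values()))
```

36

lookup['v'] = lookup['t']+1 = 4 → {'t': 3, 'c': 4, 'e': 8, 'v': 4}
lookup['c'] = 4+3 = 7 → {'t': 3, 'c': 7, 'e': 8, 'v': 4}
lookup['p'] = 1 → {'t': 3, 'c': 7, 'e': 8, 'v': 4, 'p': 1}
lookup['p'] = 4 → {'t': 3, 'c': 7, 'e': 8, 'v': 4, 'p': 4}
lookup['u'] = lookup['e']+2 = 10 → {'t': 3, 'c': 7, 'e': 8, 'v': 4, 'p': 4, 'u': 10}
sum of values = 36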